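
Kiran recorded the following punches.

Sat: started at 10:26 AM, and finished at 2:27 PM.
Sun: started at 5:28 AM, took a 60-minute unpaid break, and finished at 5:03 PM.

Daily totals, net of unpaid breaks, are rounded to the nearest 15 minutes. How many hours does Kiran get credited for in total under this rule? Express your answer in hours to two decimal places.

14.50 hours

Sat: 10:26 AM–2:27 PM = 4 h 1 min → rounds to 4 h 0 min
Sun: 5:28 AM–5:03 PM = 11 h 35 min − 60 min = 10 h 35 min → rounds to 10 h 30 min
Total credited: 14 h 30 min.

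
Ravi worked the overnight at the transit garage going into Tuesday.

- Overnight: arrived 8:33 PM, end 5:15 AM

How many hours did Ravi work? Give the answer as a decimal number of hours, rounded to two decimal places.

8.70 hours

Overnight: 8:33 PM → midnight = 3 h 27 min; midnight → 5:15 AM = 5 h 15 min; span 8 h 42 min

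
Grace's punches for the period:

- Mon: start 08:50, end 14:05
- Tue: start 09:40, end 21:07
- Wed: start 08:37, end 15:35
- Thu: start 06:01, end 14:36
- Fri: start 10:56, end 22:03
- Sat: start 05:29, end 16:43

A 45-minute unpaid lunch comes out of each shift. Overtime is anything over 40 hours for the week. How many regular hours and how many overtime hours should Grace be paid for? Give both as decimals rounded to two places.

Mon: 08:50–14:05 = 5 h 15 min; less 45 min break → 4 h 30 min
Tue: 09:40–21:07 = 11 h 27 min; less 45 min break → 10 h 42 min
Wed: 08:37–15:35 = 6 h 58 min; less 45 min break → 6 h 13 min
Thu: 06:01–14:36 = 8 h 35 min; less 45 min break → 7 h 50 min
Fri: 10:56–22:03 = 11 h 7 min; less 45 min break → 10 h 22 min
Sat: 05:29–16:43 = 11 h 14 min; less 45 min break → 10 h 29 min
Total worked: 50 h 6 min = 50.10 h.
Threshold 40 h → overtime 10 h 6 min, regular 40 h 0 min.

Regular 40.00 hours, overtime 10.10 hours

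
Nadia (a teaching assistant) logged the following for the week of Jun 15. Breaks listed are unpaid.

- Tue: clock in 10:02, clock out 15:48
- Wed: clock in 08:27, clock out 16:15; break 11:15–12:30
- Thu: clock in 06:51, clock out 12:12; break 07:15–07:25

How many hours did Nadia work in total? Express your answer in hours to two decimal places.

17.50 hours

Tue: 10:02–15:48 = 5 h 46 min
Wed: 08:27–16:15 = 7 h 48 min; less 75 min break → 6 h 33 min
Thu: 06:51–12:12 = 5 h 21 min; less 10 min break → 5 h 11 min
Total: 5 h 46 min + 6 h 33 min + 5 h 11 min = 17 h 30 min.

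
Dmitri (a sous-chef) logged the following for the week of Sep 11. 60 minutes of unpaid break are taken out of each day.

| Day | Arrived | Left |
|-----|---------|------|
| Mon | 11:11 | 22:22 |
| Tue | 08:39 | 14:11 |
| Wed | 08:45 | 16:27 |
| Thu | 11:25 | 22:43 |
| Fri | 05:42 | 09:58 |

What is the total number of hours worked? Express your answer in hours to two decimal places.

Mon: 11:11–22:22 = 11 h 11 min; less 60 min break → 10 h 11 min
Tue: 08:39–14:11 = 5 h 32 min; less 60 min break → 4 h 32 min
Wed: 08:45–16:27 = 7 h 42 min; less 60 min break → 6 h 42 min
Thu: 11:25–22:43 = 11 h 18 min; less 60 min break → 10 h 18 min
Fri: 05:42–09:58 = 4 h 16 min; less 60 min break → 3 h 16 min
Total: 10 h 11 min + 4 h 32 min + 6 h 42 min + 10 h 18 min + 3 h 16 min = 34 h 59 min.

34.98 hours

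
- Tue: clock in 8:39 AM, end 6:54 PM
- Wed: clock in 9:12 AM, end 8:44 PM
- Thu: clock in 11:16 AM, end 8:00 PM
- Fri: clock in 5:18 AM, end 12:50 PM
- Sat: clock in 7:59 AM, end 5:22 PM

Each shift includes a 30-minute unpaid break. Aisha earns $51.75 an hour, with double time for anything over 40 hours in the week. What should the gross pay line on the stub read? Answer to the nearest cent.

$2580.60

Tue: 8:39 AM–6:54 PM = 10 h 15 min; less 30 min break → 9 h 45 min
Wed: 9:12 AM–8:44 PM = 11 h 32 min; less 30 min break → 11 h 2 min
Thu: 11:16 AM–8:00 PM = 8 h 44 min; less 30 min break → 8 h 14 min
Fri: 5:18 AM–12:50 PM = 7 h 32 min; less 30 min break → 7 h 2 min
Sat: 7:59 AM–5:22 PM = 9 h 23 min; less 30 min break → 8 h 53 min
Total worked: 44 h 56 min = 2696 min.
Regular 40 h 0 min = 2400 min at $51.75/h; overtime 4 h 56 min = 296 min at $103.50/h.
Pay = (2400 × $51.75 + 296 × $103.50) ÷ 60 = $2580.60.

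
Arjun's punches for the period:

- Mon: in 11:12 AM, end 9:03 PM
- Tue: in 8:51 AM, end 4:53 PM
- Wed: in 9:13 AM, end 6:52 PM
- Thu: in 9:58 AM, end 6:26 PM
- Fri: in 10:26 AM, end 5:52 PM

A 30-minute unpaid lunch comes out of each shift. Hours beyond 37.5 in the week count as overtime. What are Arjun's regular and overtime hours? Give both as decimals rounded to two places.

Regular 37.50 hours, overtime 3.43 hours

Mon: 11:12 AM–9:03 PM = 9 h 51 min; less 30 min break → 9 h 21 min
Tue: 8:51 AM–4:53 PM = 8 h 2 min; less 30 min break → 7 h 32 min
Wed: 9:13 AM–6:52 PM = 9 h 39 min; less 30 min break → 9 h 9 min
Thu: 9:58 AM–6:26 PM = 8 h 28 min; less 30 min break → 7 h 58 min
Fri: 10:26 AM–5:52 PM = 7 h 26 min; less 30 min break → 6 h 56 min
Total worked: 40 h 56 min = 40.93 h.
Threshold 37.5 h → overtime 3 h 26 min, regular 37 h 30 min.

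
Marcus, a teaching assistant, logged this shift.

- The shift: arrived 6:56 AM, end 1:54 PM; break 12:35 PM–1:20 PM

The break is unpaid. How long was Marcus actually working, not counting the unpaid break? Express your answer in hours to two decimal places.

The shift: 6:56 AM–1:54 PM = 6 h 58 min; less 45 min break → 6 h 13 min

6.22 hours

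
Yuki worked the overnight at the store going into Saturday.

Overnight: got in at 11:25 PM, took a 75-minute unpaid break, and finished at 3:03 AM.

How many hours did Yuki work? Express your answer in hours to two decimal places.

2.38 hours

Overnight: 11:25 PM → midnight = 0 h 35 min; midnight → 3:03 AM = 3 h 3 min; span 3 h 38 min; less 75 min break → 2 h 23 min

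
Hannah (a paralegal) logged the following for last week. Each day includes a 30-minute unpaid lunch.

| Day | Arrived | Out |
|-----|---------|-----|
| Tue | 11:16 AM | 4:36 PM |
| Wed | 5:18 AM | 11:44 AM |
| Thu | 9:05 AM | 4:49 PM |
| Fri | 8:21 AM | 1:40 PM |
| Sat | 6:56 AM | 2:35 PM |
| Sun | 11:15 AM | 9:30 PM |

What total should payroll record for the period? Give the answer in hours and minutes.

39 h 43 min

Tue: 11:16 AM–4:36 PM = 5 h 20 min; less 30 min break → 4 h 50 min
Wed: 5:18 AM–11:44 AM = 6 h 26 min; less 30 min break → 5 h 56 min
Thu: 9:05 AM–4:49 PM = 7 h 44 min; less 30 min break → 7 h 14 min
Fri: 8:21 AM–1:40 PM = 5 h 19 min; less 30 min break → 4 h 49 min
Sat: 6:56 AM–2:35 PM = 7 h 39 min; less 30 min break → 7 h 9 min
Sun: 11:15 AM–9:30 PM = 10 h 15 min; less 30 min break → 9 h 45 min
Total: 4 h 50 min + 5 h 56 min + 7 h 14 min + 4 h 49 min + 7 h 9 min + 9 h 45 min = 39 h 43 min.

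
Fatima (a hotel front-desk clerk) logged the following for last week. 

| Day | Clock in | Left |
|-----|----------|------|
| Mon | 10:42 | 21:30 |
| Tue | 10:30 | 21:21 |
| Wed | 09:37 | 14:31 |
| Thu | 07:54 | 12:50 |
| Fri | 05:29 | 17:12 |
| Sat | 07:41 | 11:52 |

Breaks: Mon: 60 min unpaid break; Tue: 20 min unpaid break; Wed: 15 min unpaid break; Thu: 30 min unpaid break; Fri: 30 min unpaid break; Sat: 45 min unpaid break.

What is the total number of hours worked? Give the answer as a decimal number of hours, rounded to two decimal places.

44.05 hours

Mon: 10:42–21:30 = 10 h 48 min; less 60 min break → 9 h 48 min
Tue: 10:30–21:21 = 10 h 51 min; less 20 min break → 10 h 31 min
Wed: 09:37–14:31 = 4 h 54 min; less 15 min break → 4 h 39 min
Thu: 07:54–12:50 = 4 h 56 min; less 30 min break → 4 h 26 min
Fri: 05:29–17:12 = 11 h 43 min; less 30 min break → 11 h 13 min
Sat: 07:41–11:52 = 4 h 11 min; less 45 min break → 3 h 26 min
Total: 9 h 48 min + 10 h 31 min + 4 h 39 min + 4 h 26 min + 11 h 13 min + 3 h 26 min = 44 h 3 min.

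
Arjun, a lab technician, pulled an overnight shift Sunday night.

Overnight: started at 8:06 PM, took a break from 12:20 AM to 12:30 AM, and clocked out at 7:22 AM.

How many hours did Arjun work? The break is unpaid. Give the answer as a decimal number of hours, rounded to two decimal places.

11.10 hours

Overnight: 8:06 PM → midnight = 3 h 54 min; midnight → 7:22 AM = 7 h 22 min; span 11 h 16 min; less 10 min break → 11 h 6 min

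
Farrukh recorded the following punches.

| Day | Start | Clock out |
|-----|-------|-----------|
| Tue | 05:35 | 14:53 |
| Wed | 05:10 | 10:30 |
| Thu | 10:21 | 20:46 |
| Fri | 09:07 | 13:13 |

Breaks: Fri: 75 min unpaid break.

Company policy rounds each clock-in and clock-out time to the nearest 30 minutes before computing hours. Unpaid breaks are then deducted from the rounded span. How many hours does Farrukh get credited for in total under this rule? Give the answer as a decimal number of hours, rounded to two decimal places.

Tue: in 05:35→05:30, out 14:53→15:00; 9 h 30 min
Wed: in 05:10→05:00, out 10:30→10:30; 5 h 30 min
Thu: in 10:21→10:30, out 20:46→21:00; 10 h 30 min
Fri: in 09:07→09:00, out 13:13→13:00; 4 h 0 min − 75 min = 2 h 45 min
Total credited: 28 h 15 min.

28.25 hours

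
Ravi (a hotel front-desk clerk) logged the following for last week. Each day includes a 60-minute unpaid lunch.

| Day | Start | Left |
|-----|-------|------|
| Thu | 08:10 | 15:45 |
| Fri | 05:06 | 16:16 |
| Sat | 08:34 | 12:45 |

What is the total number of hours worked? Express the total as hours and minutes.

19 h 56 min

Thu: 08:10–15:45 = 7 h 35 min; less 60 min break → 6 h 35 min
Fri: 05:06–16:16 = 11 h 10 min; less 60 min break → 10 h 10 min
Sat: 08:34–12:45 = 4 h 11 min; less 60 min break → 3 h 11 min
Total: 6 h 35 min + 10 h 10 min + 3 h 11 min = 19 h 56 min.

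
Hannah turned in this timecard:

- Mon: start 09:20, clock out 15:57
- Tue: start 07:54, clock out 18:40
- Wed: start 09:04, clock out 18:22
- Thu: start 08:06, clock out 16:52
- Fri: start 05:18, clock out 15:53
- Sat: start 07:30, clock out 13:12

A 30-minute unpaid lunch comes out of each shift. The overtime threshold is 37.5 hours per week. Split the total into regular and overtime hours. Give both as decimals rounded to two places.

Mon: 09:20–15:57 = 6 h 37 min; less 30 min break → 6 h 7 min
Tue: 07:54–18:40 = 10 h 46 min; less 30 min break → 10 h 16 min
Wed: 09:04–18:22 = 9 h 18 min; less 30 min break → 8 h 48 min
Thu: 08:06–16:52 = 8 h 46 min; less 30 min break → 8 h 16 min
Fri: 05:18–15:53 = 10 h 35 min; less 30 min break → 10 h 5 min
Sat: 07:30–13:12 = 5 h 42 min; less 30 min break → 5 h 12 min
Total worked: 48 h 44 min = 48.73 h.
Threshold 37.5 h → overtime 11 h 14 min, regular 37 h 30 min.

Regular 37.50 hours, overtime 11.23 hours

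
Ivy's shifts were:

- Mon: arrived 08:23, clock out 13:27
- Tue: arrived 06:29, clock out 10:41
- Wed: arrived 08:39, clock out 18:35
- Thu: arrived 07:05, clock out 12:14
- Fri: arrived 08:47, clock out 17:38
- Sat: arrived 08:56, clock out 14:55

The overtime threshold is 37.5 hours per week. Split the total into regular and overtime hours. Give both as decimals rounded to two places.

Mon: 08:23–13:27 = 5 h 4 min
Tue: 06:29–10:41 = 4 h 12 min
Wed: 08:39–18:35 = 9 h 56 min
Thu: 07:05–12:14 = 5 h 9 min
Fri: 08:47–17:38 = 8 h 51 min
Sat: 08:56–14:55 = 5 h 59 min
Total worked: 39 h 11 min = 39.18 h.
Threshold 37.5 h → overtime 1 h 41 min, regular 37 h 30 min.

Regular 37.50 hours, overtime 1.68 hours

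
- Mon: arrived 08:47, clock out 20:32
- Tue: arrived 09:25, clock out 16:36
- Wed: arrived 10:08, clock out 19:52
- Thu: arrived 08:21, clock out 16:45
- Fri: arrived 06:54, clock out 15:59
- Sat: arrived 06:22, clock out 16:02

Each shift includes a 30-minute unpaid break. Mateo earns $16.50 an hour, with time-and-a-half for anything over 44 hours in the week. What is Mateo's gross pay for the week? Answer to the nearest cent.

Mon: 08:47–20:32 = 11 h 45 min; less 30 min break → 11 h 15 min
Tue: 09:25–16:36 = 7 h 11 min; less 30 min break → 6 h 41 min
Wed: 10:08–19:52 = 9 h 44 min; less 30 min break → 9 h 14 min
Thu: 08:21–16:45 = 8 h 24 min; less 30 min break → 7 h 54 min
Fri: 06:54–15:59 = 9 h 5 min; less 30 min break → 8 h 35 min
Sat: 06:22–16:02 = 9 h 40 min; less 30 min break → 9 h 10 min
Total worked: 52 h 49 min = 3169 min.
Regular 44 h 0 min = 2640 min at $16.50/h; overtime 8 h 49 min = 529 min at $24.75/h.
Pay = (2640 × $16.50 + 529 × $24.75) ÷ 60 = $944.21.

$944.21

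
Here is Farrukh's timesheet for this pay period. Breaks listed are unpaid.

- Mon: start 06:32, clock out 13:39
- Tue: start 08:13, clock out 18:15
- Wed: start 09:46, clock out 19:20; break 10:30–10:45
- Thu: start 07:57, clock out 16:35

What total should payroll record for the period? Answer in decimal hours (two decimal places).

Mon: 06:32–13:39 = 7 h 7 min
Tue: 08:13–18:15 = 10 h 2 min
Wed: 09:46–19:20 = 9 h 34 min; less 15 min break → 9 h 19 min
Thu: 07:57–16:35 = 8 h 38 min
Total: 7 h 7 min + 10 h 2 min + 9 h 19 min + 8 h 38 min = 35 h 6 min.

35.10 hours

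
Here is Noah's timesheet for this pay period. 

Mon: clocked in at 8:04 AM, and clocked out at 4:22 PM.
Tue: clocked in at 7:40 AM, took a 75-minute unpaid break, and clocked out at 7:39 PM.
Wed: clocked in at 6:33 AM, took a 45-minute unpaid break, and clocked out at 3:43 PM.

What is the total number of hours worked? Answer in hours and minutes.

27 h 27 min

Mon: 8:04 AM–4:22 PM = 8 h 18 min
Tue: 7:40 AM–7:39 PM = 11 h 59 min; less 75 min break → 10 h 44 min
Wed: 6:33 AM–3:43 PM = 9 h 10 min; less 45 min break → 8 h 25 min
Total: 8 h 18 min + 10 h 44 min + 8 h 25 min = 27 h 27 min.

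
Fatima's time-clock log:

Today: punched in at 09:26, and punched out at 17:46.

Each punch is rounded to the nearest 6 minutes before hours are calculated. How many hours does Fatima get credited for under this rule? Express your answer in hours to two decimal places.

Today: in 09:26→09:24, out 17:46→17:48; 8 h 24 min

8.40 hours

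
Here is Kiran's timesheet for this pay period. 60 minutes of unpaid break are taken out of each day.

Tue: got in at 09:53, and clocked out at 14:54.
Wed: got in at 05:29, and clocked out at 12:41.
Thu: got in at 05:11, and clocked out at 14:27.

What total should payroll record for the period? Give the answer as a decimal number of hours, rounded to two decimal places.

Tue: 09:53–14:54 = 5 h 1 min; less 60 min break → 4 h 1 min
Wed: 05:29–12:41 = 7 h 12 min; less 60 min break → 6 h 12 min
Thu: 05:11–14:27 = 9 h 16 min; less 60 min break → 8 h 16 min
Total: 4 h 1 min + 6 h 12 min + 8 h 16 min = 18 h 29 min.

18.48 hours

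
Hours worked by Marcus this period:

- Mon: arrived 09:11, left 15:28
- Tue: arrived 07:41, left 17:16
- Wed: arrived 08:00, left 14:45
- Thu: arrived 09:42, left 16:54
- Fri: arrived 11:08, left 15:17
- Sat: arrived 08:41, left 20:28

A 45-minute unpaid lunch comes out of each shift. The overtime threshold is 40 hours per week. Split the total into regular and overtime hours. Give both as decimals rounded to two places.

Mon: 09:11–15:28 = 6 h 17 min; less 45 min break → 5 h 32 min
Tue: 07:41–17:16 = 9 h 35 min; less 45 min break → 8 h 50 min
Wed: 08:00–14:45 = 6 h 45 min; less 45 min break → 6 h 0 min
Thu: 09:42–16:54 = 7 h 12 min; less 45 min break → 6 h 27 min
Fri: 11:08–15:17 = 4 h 9 min; less 45 min break → 3 h 24 min
Sat: 08:41–20:28 = 11 h 47 min; less 45 min break → 11 h 2 min
Total worked: 41 h 15 min = 41.25 h.
Threshold 40 h → overtime 1 h 15 min, regular 40 h 0 min.

Regular 40.00 hours, overtime 1.25 hours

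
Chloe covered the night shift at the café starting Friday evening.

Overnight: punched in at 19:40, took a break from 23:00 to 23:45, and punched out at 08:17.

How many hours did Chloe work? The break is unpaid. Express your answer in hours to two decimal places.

Overnight: 19:40 → midnight = 4 h 20 min; midnight → 08:17 = 8 h 17 min; span 12 h 37 min; less 45 min break → 11 h 52 min

11.87 hours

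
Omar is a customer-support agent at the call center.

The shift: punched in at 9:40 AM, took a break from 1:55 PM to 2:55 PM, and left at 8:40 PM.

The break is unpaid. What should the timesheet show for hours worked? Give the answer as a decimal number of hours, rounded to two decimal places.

The shift: 9:40 AM–8:40 PM = 11 h 0 min; less 60 min break → 10 h 0 min

10.00 hours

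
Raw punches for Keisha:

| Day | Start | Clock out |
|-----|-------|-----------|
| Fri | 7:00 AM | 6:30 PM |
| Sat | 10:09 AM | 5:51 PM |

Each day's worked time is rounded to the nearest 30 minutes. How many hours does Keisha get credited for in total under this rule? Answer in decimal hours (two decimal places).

19.00 hours

Fri: 7:00 AM–6:30 PM = 11 h 30 min → rounds to 11 h 30 min
Sat: 10:09 AM–5:51 PM = 7 h 42 min → rounds to 7 h 30 min
Total credited: 19 h 0 min.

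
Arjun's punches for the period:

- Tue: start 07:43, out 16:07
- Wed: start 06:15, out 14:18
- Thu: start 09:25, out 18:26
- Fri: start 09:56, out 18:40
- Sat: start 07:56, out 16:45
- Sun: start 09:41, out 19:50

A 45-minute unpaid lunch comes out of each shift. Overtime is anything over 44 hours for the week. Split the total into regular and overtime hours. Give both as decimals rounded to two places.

Regular 44.00 hours, overtime 4.67 hours

Tue: 07:43–16:07 = 8 h 24 min; less 45 min break → 7 h 39 min
Wed: 06:15–14:18 = 8 h 3 min; less 45 min break → 7 h 18 min
Thu: 09:25–18:26 = 9 h 1 min; less 45 min break → 8 h 16 min
Fri: 09:56–18:40 = 8 h 44 min; less 45 min break → 7 h 59 min
Sat: 07:56–16:45 = 8 h 49 min; less 45 min break → 8 h 4 min
Sun: 09:41–19:50 = 10 h 9 min; less 45 min break → 9 h 24 min
Total worked: 48 h 40 min = 48.67 h.
Threshold 44 h → overtime 4 h 40 min, regular 44 h 0 min.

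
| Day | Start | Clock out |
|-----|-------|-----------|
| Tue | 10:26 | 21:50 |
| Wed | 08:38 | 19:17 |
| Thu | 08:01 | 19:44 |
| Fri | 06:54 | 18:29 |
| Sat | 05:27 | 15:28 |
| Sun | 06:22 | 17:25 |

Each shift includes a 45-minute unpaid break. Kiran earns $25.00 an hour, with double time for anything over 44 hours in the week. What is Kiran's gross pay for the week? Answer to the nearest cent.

Tue: 10:26–21:50 = 11 h 24 min; less 45 min break → 10 h 39 min
Wed: 08:38–19:17 = 10 h 39 min; less 45 min break → 9 h 54 min
Thu: 08:01–19:44 = 11 h 43 min; less 45 min break → 10 h 58 min
Fri: 06:54–18:29 = 11 h 35 min; less 45 min break → 10 h 50 min
Sat: 05:27–15:28 = 10 h 1 min; less 45 min break → 9 h 16 min
Sun: 06:22–17:25 = 11 h 3 min; less 45 min break → 10 h 18 min
Total worked: 61 h 55 min = 3715 min.
Regular 44 h 0 min = 2640 min at $25.00/h; overtime 17 h 55 min = 1075 min at $50.00/h.
Pay = (2640 × $25.00 + 1075 × $50.00) ÷ 60 = $1995.83.

$1995.83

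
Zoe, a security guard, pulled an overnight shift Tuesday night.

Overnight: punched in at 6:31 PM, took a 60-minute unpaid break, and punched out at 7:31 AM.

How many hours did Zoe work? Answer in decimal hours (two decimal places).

Overnight: 6:31 PM → midnight = 5 h 29 min; midnight → 7:31 AM = 7 h 31 min; span 13 h 0 min; less 60 min break → 12 h 0 min

12.00 hours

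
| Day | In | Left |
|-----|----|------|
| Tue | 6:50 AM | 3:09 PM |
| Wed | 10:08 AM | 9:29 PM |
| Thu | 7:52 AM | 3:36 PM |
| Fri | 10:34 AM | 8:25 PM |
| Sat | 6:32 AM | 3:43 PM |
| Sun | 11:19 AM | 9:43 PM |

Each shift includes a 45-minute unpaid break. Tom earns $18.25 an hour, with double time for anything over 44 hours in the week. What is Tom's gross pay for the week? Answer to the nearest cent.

Tue: 6:50 AM–3:09 PM = 8 h 19 min; less 45 min break → 7 h 34 min
Wed: 10:08 AM–9:29 PM = 11 h 21 min; less 45 min break → 10 h 36 min
Thu: 7:52 AM–3:36 PM = 7 h 44 min; less 45 min break → 6 h 59 min
Fri: 10:34 AM–8:25 PM = 9 h 51 min; less 45 min break → 9 h 6 min
Sat: 6:32 AM–3:43 PM = 9 h 11 min; less 45 min break → 8 h 26 min
Sun: 11:19 AM–9:43 PM = 10 h 24 min; less 45 min break → 9 h 39 min
Total worked: 52 h 20 min = 3140 min.
Regular 44 h 0 min = 2640 min at $18.25/h; overtime 8 h 20 min = 500 min at $36.50/h.
Pay = (2640 × $18.25 + 500 × $36.50) ÷ 60 = $1107.17.

$1107.17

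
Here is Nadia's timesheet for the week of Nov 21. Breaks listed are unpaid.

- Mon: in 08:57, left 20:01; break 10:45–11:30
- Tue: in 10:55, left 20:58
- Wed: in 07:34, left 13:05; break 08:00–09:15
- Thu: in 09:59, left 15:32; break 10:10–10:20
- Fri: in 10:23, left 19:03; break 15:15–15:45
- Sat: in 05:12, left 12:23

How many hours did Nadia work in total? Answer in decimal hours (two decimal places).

Mon: 08:57–20:01 = 11 h 4 min; less 45 min break → 10 h 19 min
Tue: 10:55–20:58 = 10 h 3 min
Wed: 07:34–13:05 = 5 h 31 min; less 75 min break → 4 h 16 min
Thu: 09:59–15:32 = 5 h 33 min; less 10 min break → 5 h 23 min
Fri: 10:23–19:03 = 8 h 40 min; less 30 min break → 8 h 10 min
Sat: 05:12–12:23 = 7 h 11 min
Total: 10 h 19 min + 10 h 3 min + 4 h 16 min + 5 h 23 min + 8 h 10 min + 7 h 11 min = 45 h 22 min.

45.37 hours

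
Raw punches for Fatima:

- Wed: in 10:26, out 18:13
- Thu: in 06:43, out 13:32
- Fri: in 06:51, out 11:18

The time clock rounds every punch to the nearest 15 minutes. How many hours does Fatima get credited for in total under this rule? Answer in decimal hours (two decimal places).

19.00 hours

Wed: in 10:26→10:30, out 18:13→18:15; 7 h 45 min
Thu: in 06:43→06:45, out 13:32→13:30; 6 h 45 min
Fri: in 06:51→06:45, out 11:18→11:15; 4 h 30 min
Total credited: 19 h 0 min.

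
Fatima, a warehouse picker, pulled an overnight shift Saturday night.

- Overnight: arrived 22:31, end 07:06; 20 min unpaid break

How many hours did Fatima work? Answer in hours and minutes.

Overnight: 22:31 → midnight = 1 h 29 min; midnight → 07:06 = 7 h 6 min; span 8 h 35 min; less 20 min break → 8 h 15 min

8 h 15 min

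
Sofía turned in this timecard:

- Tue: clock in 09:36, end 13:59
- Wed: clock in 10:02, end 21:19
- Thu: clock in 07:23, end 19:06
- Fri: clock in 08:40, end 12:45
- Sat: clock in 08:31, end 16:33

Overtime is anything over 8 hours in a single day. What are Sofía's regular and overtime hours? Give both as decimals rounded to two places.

Regular 32.47 hours, overtime 7.03 hours

Tue: 09:36–13:59 = 4 h 23 min
Wed: 10:02–21:19 = 11 h 17 min
Thu: 07:23–19:06 = 11 h 43 min
Fri: 08:40–12:45 = 4 h 5 min
Sat: 08:31–16:33 = 8 h 2 min
Tue reg 4 h 23 min / OT 0 h 0 min; Wed reg 8 h 0 min / OT 3 h 17 min; Thu reg 8 h 0 min / OT 3 h 43 min; Fri reg 4 h 5 min / OT 0 h 0 min; Sat reg 8 h 0 min / OT 0 h 2 min.
Totals: regular 32 h 28 min, overtime 7 h 2 min.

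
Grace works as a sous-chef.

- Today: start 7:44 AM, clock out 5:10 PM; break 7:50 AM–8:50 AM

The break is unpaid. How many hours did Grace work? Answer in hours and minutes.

8 h 26 min

Today: 7:44 AM–5:10 PM = 9 h 26 min; less 60 min break → 8 h 26 min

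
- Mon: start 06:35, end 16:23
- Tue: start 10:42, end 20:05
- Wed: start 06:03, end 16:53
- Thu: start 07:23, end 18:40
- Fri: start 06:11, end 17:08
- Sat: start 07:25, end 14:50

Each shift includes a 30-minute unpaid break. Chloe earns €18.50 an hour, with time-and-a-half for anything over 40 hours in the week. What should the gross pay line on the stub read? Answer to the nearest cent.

€1202.50

Mon: 06:35–16:23 = 9 h 48 min; less 30 min break → 9 h 18 min
Tue: 10:42–20:05 = 9 h 23 min; less 30 min break → 8 h 53 min
Wed: 06:03–16:53 = 10 h 50 min; less 30 min break → 10 h 20 min
Thu: 07:23–18:40 = 11 h 17 min; less 30 min break → 10 h 47 min
Fri: 06:11–17:08 = 10 h 57 min; less 30 min break → 10 h 27 min
Sat: 07:25–14:50 = 7 h 25 min; less 30 min break → 6 h 55 min
Total worked: 56 h 40 min = 3400 min.
Regular 40 h 0 min = 2400 min at €18.50/h; overtime 16 h 40 min = 1000 min at €27.75/h.
Pay = (2400 × €18.50 + 1000 × €27.75) ÷ 60 = €1202.50.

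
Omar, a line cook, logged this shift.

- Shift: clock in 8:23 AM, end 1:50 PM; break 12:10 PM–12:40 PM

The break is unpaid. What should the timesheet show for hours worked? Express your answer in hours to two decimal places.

4.95 hours

Shift: 8:23 AM–1:50 PM = 5 h 27 min; less 30 min break → 4 h 57 min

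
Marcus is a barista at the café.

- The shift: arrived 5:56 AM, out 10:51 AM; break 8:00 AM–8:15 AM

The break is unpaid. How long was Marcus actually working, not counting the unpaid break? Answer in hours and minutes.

4 h 40 min

The shift: 5:56 AM–10:51 AM = 4 h 55 min; less 15 min break → 4 h 40 min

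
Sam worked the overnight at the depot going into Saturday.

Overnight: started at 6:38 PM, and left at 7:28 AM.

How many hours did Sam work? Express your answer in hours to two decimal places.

Overnight: 6:38 PM → midnight = 5 h 22 min; midnight → 7:28 AM = 7 h 28 min; span 12 h 50 min

12.83 hours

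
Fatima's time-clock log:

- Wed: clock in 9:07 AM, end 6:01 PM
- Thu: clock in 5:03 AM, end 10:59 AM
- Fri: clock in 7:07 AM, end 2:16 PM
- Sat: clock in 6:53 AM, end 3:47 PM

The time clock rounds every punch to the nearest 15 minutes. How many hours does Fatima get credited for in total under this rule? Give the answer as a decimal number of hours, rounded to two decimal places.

31.00 hours

Wed: in 9:07 AM→9:00 AM, out 6:01 PM→6:00 PM; 9 h 0 min
Thu: in 5:03 AM→5:00 AM, out 10:59 AM→11:00 AM; 6 h 0 min
Fri: in 7:07 AM→7:00 AM, out 2:16 PM→2:15 PM; 7 h 15 min
Sat: in 6:53 AM→7:00 AM, out 3:47 PM→3:45 PM; 8 h 45 min
Total credited: 31 h 0 min.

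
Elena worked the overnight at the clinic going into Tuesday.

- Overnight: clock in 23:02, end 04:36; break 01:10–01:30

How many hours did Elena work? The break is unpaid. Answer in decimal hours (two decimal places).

Overnight: 23:02 → midnight = 0 h 58 min; midnight → 04:36 = 4 h 36 min; span 5 h 34 min; less 20 min break → 5 h 14 min

5.23 hours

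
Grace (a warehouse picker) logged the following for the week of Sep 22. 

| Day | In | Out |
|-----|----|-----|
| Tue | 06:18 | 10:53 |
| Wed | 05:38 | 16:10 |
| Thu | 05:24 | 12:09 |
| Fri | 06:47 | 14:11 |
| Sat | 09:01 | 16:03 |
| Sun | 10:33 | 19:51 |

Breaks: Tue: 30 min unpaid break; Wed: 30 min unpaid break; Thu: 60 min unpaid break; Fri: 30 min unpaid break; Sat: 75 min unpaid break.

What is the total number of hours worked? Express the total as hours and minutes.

41 h 51 min

Tue: 06:18–10:53 = 4 h 35 min; less 30 min break → 4 h 5 min
Wed: 05:38–16:10 = 10 h 32 min; less 30 min break → 10 h 2 min
Thu: 05:24–12:09 = 6 h 45 min; less 60 min break → 5 h 45 min
Fri: 06:47–14:11 = 7 h 24 min; less 30 min break → 6 h 54 min
Sat: 09:01–16:03 = 7 h 2 min; less 75 min break → 5 h 47 min
Sun: 10:33–19:51 = 9 h 18 min
Total: 4 h 5 min + 10 h 2 min + 5 h 45 min + 6 h 54 min + 5 h 47 min + 9 h 18 min = 41 h 51 min.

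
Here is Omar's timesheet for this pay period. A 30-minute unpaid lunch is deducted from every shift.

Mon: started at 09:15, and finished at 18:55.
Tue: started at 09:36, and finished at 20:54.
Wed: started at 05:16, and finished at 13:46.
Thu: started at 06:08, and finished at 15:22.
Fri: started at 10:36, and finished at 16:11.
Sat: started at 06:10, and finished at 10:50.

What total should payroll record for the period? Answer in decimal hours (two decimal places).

Mon: 09:15–18:55 = 9 h 40 min; less 30 min break → 9 h 10 min
Tue: 09:36–20:54 = 11 h 18 min; less 30 min break → 10 h 48 min
Wed: 05:16–13:46 = 8 h 30 min; less 30 min break → 8 h 0 min
Thu: 06:08–15:22 = 9 h 14 min; less 30 min break → 8 h 44 min
Fri: 10:36–16:11 = 5 h 35 min; less 30 min break → 5 h 5 min
Sat: 06:10–10:50 = 4 h 40 min; less 30 min break → 4 h 10 min
Total: 9 h 10 min + 10 h 48 min + 8 h 0 min + 8 h 44 min + 5 h 5 min + 4 h 10 min = 45 h 57 min.

45.95 hours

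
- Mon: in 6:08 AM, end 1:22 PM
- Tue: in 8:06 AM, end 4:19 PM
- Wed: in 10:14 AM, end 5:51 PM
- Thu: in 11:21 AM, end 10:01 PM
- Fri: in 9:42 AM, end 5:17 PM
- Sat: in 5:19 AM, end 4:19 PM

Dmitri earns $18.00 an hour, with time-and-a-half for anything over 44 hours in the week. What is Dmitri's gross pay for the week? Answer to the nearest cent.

Mon: 6:08 AM–1:22 PM = 7 h 14 min
Tue: 8:06 AM–4:19 PM = 8 h 13 min
Wed: 10:14 AM–5:51 PM = 7 h 37 min
Thu: 11:21 AM–10:01 PM = 10 h 40 min
Fri: 9:42 AM–5:17 PM = 7 h 35 min
Sat: 5:19 AM–4:19 PM = 11 h 0 min
Total worked: 52 h 19 min = 3139 min.
Regular 44 h 0 min = 2640 min at $18.00/h; overtime 8 h 19 min = 499 min at $27.00/h.
Pay = (2640 × $18.00 + 499 × $27.00) ÷ 60 = $1016.55.

$1016.55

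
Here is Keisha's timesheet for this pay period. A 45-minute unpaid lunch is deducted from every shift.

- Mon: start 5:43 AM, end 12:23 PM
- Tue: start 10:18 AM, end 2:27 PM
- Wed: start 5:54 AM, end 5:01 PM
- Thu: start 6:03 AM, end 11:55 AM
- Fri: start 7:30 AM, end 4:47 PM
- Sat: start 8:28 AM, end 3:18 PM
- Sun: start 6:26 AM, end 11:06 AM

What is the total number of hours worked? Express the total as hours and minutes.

Mon: 5:43 AM–12:23 PM = 6 h 40 min; less 45 min break → 5 h 55 min
Tue: 10:18 AM–2:27 PM = 4 h 9 min; less 45 min break → 3 h 24 min
Wed: 5:54 AM–5:01 PM = 11 h 7 min; less 45 min break → 10 h 22 min
Thu: 6:03 AM–11:55 AM = 5 h 52 min; less 45 min break → 5 h 7 min
Fri: 7:30 AM–4:47 PM = 9 h 17 min; less 45 min break → 8 h 32 min
Sat: 8:28 AM–3:18 PM = 6 h 50 min; less 45 min break → 6 h 5 min
Sun: 6:26 AM–11:06 AM = 4 h 40 min; less 45 min break → 3 h 55 min
Total: 5 h 55 min + 3 h 24 min + 10 h 22 min + 5 h 7 min + 8 h 32 min + 6 h 5 min + 3 h 55 min = 43 h 20 min.

43 h 20 min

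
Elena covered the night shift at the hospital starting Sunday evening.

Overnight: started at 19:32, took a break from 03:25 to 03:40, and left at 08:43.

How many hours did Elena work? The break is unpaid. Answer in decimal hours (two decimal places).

12.93 hours

Overnight: 19:32 → midnight = 4 h 28 min; midnight → 08:43 = 8 h 43 min; span 13 h 11 min; less 15 min break → 12 h 56 min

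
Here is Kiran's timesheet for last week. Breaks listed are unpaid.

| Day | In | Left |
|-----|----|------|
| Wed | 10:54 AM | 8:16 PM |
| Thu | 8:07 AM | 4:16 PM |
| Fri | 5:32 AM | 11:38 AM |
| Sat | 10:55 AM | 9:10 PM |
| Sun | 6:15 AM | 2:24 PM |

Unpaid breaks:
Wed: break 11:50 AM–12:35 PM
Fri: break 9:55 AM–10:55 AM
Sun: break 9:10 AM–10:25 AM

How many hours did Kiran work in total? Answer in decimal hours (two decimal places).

39.02 hours

Wed: 10:54 AM–8:16 PM = 9 h 22 min; less 45 min break → 8 h 37 min
Thu: 8:07 AM–4:16 PM = 8 h 9 min
Fri: 5:32 AM–11:38 AM = 6 h 6 min; less 60 min break → 5 h 6 min
Sat: 10:55 AM–9:10 PM = 10 h 15 min
Sun: 6:15 AM–2:24 PM = 8 h 9 min; less 75 min break → 6 h 54 min
Total: 8 h 37 min + 8 h 9 min + 5 h 6 min + 10 h 15 min + 6 h 54 min = 39 h 1 min.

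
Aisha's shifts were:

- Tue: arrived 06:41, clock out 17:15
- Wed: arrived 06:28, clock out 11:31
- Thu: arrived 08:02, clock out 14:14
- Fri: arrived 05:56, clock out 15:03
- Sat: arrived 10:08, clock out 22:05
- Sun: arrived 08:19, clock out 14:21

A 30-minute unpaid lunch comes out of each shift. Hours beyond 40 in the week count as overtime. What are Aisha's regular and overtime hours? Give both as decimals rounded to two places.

Tue: 06:41–17:15 = 10 h 34 min; less 30 min break → 10 h 4 min
Wed: 06:28–11:31 = 5 h 3 min; less 30 min break → 4 h 33 min
Thu: 08:02–14:14 = 6 h 12 min; less 30 min break → 5 h 42 min
Fri: 05:56–15:03 = 9 h 7 min; less 30 min break → 8 h 37 min
Sat: 10:08–22:05 = 11 h 57 min; less 30 min break → 11 h 27 min
Sun: 08:19–14:21 = 6 h 2 min; less 30 min break → 5 h 32 min
Total worked: 45 h 55 min = 45.92 h.
Threshold 40 h → overtime 5 h 55 min, regular 40 h 0 min.

Regular 40.00 hours, overtime 5.92 hours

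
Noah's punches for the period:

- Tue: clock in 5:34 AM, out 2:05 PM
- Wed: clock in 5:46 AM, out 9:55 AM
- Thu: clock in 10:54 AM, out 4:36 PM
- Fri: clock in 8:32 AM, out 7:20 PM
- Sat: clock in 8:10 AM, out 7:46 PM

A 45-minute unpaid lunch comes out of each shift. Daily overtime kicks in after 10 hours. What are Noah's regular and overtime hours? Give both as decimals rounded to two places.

Regular 36.12 hours, overtime 0.90 hours

Tue: 5:34 AM–2:05 PM = 8 h 31 min; less 45 min break → 7 h 46 min
Wed: 5:46 AM–9:55 AM = 4 h 9 min; less 45 min break → 3 h 24 min
Thu: 10:54 AM–4:36 PM = 5 h 42 min; less 45 min break → 4 h 57 min
Fri: 8:32 AM–7:20 PM = 10 h 48 min; less 45 min break → 10 h 3 min
Sat: 8:10 AM–7:46 PM = 11 h 36 min; less 45 min break → 10 h 51 min
Tue reg 7 h 46 min / OT 0 h 0 min; Wed reg 3 h 24 min / OT 0 h 0 min; Thu reg 4 h 57 min / OT 0 h 0 min; Fri reg 10 h 0 min / OT 0 h 3 min; Sat reg 10 h 0 min / OT 0 h 51 min.
Totals: regular 36 h 7 min, overtime 0 h 54 min.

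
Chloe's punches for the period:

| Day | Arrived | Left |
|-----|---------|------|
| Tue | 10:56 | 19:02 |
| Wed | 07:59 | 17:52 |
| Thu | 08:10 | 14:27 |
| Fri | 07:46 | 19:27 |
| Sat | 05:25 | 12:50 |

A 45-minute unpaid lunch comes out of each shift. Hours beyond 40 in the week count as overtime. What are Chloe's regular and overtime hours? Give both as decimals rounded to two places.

Tue: 10:56–19:02 = 8 h 6 min; less 45 min break → 7 h 21 min
Wed: 07:59–17:52 = 9 h 53 min; less 45 min break → 9 h 8 min
Thu: 08:10–14:27 = 6 h 17 min; less 45 min break → 5 h 32 min
Fri: 07:46–19:27 = 11 h 41 min; less 45 min break → 10 h 56 min
Sat: 05:25–12:50 = 7 h 25 min; less 45 min break → 6 h 40 min
Total worked: 39 h 37 min = 39.62 h.
Threshold 40 h → overtime 0 h 0 min, regular 39 h 37 min.

Regular 39.62 hours, overtime 0.00 hours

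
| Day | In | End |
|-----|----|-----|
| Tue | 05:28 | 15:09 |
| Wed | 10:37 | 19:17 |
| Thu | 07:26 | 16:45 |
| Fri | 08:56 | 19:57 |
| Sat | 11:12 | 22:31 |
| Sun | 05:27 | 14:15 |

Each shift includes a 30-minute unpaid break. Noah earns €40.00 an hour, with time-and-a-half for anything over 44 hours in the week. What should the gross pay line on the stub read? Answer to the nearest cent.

Tue: 05:28–15:09 = 9 h 41 min; less 30 min break → 9 h 11 min
Wed: 10:37–19:17 = 8 h 40 min; less 30 min break → 8 h 10 min
Thu: 07:26–16:45 = 9 h 19 min; less 30 min break → 8 h 49 min
Fri: 08:56–19:57 = 11 h 1 min; less 30 min break → 10 h 31 min
Sat: 11:12–22:31 = 11 h 19 min; less 30 min break → 10 h 49 min
Sun: 05:27–14:15 = 8 h 48 min; less 30 min break → 8 h 18 min
Total worked: 55 h 48 min = 3348 min.
Regular 44 h 0 min = 2640 min at €40.00/h; overtime 11 h 48 min = 708 min at €60.00/h.
Pay = (2640 × €40.00 + 708 × €60.00) ÷ 60 = €2468.00.

€2468.00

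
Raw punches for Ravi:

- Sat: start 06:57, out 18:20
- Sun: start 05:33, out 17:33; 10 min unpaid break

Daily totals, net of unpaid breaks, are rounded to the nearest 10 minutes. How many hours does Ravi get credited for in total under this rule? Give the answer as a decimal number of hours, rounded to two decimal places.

23.17 hours

Sat: 06:57–18:20 = 11 h 23 min → rounds to 11 h 20 min
Sun: 05:33–17:33 = 12 h 0 min − 10 min = 11 h 50 min → rounds to 11 h 50 min
Total credited: 23 h 10 min.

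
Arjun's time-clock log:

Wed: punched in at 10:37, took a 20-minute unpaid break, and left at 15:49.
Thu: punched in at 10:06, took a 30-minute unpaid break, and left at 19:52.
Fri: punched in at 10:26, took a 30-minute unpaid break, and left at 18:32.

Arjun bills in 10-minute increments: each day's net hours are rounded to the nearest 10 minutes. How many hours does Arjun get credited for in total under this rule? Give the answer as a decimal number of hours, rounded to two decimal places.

Wed: 10:37–15:49 = 5 h 12 min − 20 min = 4 h 52 min → rounds to 4 h 50 min
Thu: 10:06–19:52 = 9 h 46 min − 30 min = 9 h 16 min → rounds to 9 h 20 min
Fri: 10:26–18:32 = 8 h 6 min − 30 min = 7 h 36 min → rounds to 7 h 40 min
Total credited: 21 h 50 min.

21.83 hours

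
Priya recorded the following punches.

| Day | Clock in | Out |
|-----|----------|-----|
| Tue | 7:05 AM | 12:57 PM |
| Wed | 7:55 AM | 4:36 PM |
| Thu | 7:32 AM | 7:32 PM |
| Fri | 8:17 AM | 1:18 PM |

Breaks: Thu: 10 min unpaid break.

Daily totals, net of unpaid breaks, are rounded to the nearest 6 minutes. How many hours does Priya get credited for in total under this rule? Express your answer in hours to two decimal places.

Tue: 7:05 AM–12:57 PM = 5 h 52 min → rounds to 5 h 54 min
Wed: 7:55 AM–4:36 PM = 8 h 41 min → rounds to 8 h 42 min
Thu: 7:32 AM–7:32 PM = 12 h 0 min − 10 min = 11 h 50 min → rounds to 11 h 48 min
Fri: 8:17 AM–1:18 PM = 5 h 1 min → rounds to 5 h 0 min
Total credited: 31 h 24 min.

31.40 hours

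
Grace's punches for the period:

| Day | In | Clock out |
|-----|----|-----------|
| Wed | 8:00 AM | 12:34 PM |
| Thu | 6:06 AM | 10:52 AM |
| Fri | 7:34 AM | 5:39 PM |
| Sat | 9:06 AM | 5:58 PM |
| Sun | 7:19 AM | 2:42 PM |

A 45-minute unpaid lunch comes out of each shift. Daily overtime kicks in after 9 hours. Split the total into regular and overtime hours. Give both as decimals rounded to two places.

Wed: 8:00 AM–12:34 PM = 4 h 34 min; less 45 min break → 3 h 49 min
Thu: 6:06 AM–10:52 AM = 4 h 46 min; less 45 min break → 4 h 1 min
Fri: 7:34 AM–5:39 PM = 10 h 5 min; less 45 min break → 9 h 20 min
Sat: 9:06 AM–5:58 PM = 8 h 52 min; less 45 min break → 8 h 7 min
Sun: 7:19 AM–2:42 PM = 7 h 23 min; less 45 min break → 6 h 38 min
Wed reg 3 h 49 min / OT 0 h 0 min; Thu reg 4 h 1 min / OT 0 h 0 min; Fri reg 9 h 0 min / OT 0 h 20 min; Sat reg 8 h 7 min / OT 0 h 0 min; Sun reg 6 h 38 min / OT 0 h 0 min.
Totals: regular 31 h 35 min, overtime 0 h 20 min.

Regular 31.58 hours, overtime 0.33 hours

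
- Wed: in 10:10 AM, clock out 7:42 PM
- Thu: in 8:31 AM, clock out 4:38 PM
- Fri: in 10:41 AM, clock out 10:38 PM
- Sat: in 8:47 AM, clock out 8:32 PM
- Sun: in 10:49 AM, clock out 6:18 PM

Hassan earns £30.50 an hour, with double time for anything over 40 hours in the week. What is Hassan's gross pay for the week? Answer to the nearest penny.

£1758.83

Wed: 10:10 AM–7:42 PM = 9 h 32 min
Thu: 8:31 AM–4:38 PM = 8 h 7 min
Fri: 10:41 AM–10:38 PM = 11 h 57 min
Sat: 8:47 AM–8:32 PM = 11 h 45 min
Sun: 10:49 AM–6:18 PM = 7 h 29 min
Total worked: 48 h 50 min = 2930 min.
Regular 40 h 0 min = 2400 min at £30.50/h; overtime 8 h 50 min = 530 min at £61.00/h.
Pay = (2400 × £30.50 + 530 × £61.00) ÷ 60 = £1758.83.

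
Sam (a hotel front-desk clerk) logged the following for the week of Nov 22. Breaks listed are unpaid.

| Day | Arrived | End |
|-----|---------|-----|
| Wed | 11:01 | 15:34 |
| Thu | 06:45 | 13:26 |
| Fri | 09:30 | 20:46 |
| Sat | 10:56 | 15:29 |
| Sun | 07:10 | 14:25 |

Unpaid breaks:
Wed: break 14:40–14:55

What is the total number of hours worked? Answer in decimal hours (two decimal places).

34.05 hours

Wed: 11:01–15:34 = 4 h 33 min; less 15 min break → 4 h 18 min
Thu: 06:45–13:26 = 6 h 41 min
Fri: 09:30–20:46 = 11 h 16 min
Sat: 10:56–15:29 = 4 h 33 min
Sun: 07:10–14:25 = 7 h 15 min
Total: 4 h 18 min + 6 h 41 min + 11 h 16 min + 4 h 33 min + 7 h 15 min = 34 h 3 min.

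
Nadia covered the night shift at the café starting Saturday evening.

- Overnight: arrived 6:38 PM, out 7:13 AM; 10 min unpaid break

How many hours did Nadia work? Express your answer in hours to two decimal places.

Overnight: 6:38 PM → midnight = 5 h 22 min; midnight → 7:13 AM = 7 h 13 min; span 12 h 35 min; less 10 min break → 12 h 25 min

12.42 hours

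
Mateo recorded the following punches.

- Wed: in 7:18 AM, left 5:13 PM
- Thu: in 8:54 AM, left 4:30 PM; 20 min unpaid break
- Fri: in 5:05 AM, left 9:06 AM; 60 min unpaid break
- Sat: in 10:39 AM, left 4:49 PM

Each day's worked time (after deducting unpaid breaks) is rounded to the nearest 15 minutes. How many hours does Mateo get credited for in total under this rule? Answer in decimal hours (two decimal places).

Wed: 7:18 AM–5:13 PM = 9 h 55 min → rounds to 10 h 0 min
Thu: 8:54 AM–4:30 PM = 7 h 36 min − 20 min = 7 h 16 min → rounds to 7 h 15 min
Fri: 5:05 AM–9:06 AM = 4 h 1 min − 60 min = 3 h 1 min → rounds to 3 h 0 min
Sat: 10:39 AM–4:49 PM = 6 h 10 min → rounds to 6 h 15 min
Total credited: 26 h 30 min.

26.50 hours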